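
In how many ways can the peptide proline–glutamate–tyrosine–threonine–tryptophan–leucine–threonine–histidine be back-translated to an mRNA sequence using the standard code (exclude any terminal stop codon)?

3072

Pro: 4 codons.
Glu: 2 codons.
Tyr: 2 codons.
Thr: 4 codons.
Trp: 1 codon.
Leu: 6 codons.
Thr: 4 codons.
His: 2 codons.
4 × 2 × 2 × 4 × 1 × 6 × 4 × 2 = 3072.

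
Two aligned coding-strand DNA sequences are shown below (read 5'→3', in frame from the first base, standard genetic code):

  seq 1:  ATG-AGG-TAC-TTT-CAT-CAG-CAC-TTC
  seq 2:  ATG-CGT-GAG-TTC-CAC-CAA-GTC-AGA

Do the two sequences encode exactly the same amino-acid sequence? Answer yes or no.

Codon 1: ATG Met / ATG Met — identical.
Codon 2: AGG Arg / CGT Arg — synonymous.
Codon 3: TAC Tyr / GAG Glu — nonsynonymous.
Codon 4: TTT Phe / TTC Phe — synonymous.
Codon 5: CAT His / CAC His — synonymous.
Codon 6: CAG Gln / CAA Gln — synonymous.
Codon 7: CAC His / GTC Val — nonsynonymous.
Codon 8: TTC Phe / AGA Arg — nonsynonymous.
Nonsynonymous differences: 3 → different protein.

no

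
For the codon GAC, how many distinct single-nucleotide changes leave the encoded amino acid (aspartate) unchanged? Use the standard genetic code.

Position 1: none → 0 synonymous.
Position 2: none → 0 synonymous.
Position 3: GAU → 1 synonymous.
Total: 0 + 0 + 1 = 1.

1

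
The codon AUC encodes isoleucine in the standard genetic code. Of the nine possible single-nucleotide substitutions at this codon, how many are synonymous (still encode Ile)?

Position 1: none → 0 synonymous.
Position 2: none → 0 synonymous.
Position 3: AUU, AUA → 2 synonymous.
Total: 0 + 0 + 2 = 2.

2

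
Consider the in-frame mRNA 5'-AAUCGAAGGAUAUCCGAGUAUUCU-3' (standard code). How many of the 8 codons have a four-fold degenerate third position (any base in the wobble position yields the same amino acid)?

3

Codon 1 AAU (Asn): third position 2-fold.
Codon 2 CGA (Arg): third position 4-fold.
Codon 3 AGG (Arg): third position 2-fold.
Codon 4 AUA (Ile): third position 3-fold.
Codon 5 UCC (Ser): third position 4-fold.
Codon 6 GAG (Glu): third position 2-fold.
Codon 7 UAU (Tyr): third position 2-fold.
Codon 8 UCU (Ser): third position 4-fold.
Four-fold degenerate third positions: 3.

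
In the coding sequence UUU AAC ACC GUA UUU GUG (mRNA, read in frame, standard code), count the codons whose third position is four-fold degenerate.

3

Codon 1 UUU (Phe): third position 2-fold.
Codon 2 AAC (Asn): third position 2-fold.
Codon 3 ACC (Thr): third position 4-fold.
Codon 4 GUA (Val): third position 4-fold.
Codon 5 UUU (Phe): third position 2-fold.
Codon 6 GUG (Val): third position 4-fold.
Four-fold degenerate third positions: 3.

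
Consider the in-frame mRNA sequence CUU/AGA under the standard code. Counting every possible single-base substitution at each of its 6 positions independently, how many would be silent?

5

Codon 1 (CUU, Leu): 3 synonymous substitutions.
Codon 2 (AGA, Arg): 2 synonymous substitutions.
Total: 3 + 2 = 5.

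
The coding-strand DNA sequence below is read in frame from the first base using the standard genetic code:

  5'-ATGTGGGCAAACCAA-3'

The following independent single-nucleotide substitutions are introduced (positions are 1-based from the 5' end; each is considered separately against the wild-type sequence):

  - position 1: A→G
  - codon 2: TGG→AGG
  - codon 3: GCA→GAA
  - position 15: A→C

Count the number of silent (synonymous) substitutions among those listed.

0

Codon 1: ATG (Met) → GTG (Val) — missense.
Codon 2: TGG (Trp) → AGG (Arg) — missense.
Codon 3: GCA (Ala) → GAA (Glu) — missense.
Codon 5: CAA (Gln) → CAC (His) — missense.
Synonymous: 0 of 4.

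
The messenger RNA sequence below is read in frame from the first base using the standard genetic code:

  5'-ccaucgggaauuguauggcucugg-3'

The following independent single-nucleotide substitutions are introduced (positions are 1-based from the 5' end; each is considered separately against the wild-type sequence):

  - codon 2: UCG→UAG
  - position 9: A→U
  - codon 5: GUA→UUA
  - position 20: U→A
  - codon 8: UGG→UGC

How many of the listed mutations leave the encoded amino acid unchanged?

Codon 2: UCG (Ser) → UAG (Stop) — nonsense.
Codon 3: GGA (Gly) → GGU (Gly) — synonymous.
Codon 5: GUA (Val) → UUA (Leu) — missense.
Codon 7: CUC (Leu) → CAC (His) — missense.
Codon 8: UGG (Trp) → UGC (Cys) — missense.
Synonymous: 1 of 5.

1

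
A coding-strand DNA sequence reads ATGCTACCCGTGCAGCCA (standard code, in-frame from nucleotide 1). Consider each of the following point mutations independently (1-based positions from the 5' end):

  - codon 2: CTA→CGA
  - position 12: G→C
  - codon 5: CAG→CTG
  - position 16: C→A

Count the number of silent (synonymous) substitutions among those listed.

Codon 2: CTA (Leu) → CGA (Arg) — missense.
Codon 4: GTG (Val) → GTC (Val) — synonymous.
Codon 5: CAG (Gln) → CTG (Leu) — missense.
Codon 6: CCA (Pro) → ACA (Thr) — missense.
Synonymous: 1 of 4.

1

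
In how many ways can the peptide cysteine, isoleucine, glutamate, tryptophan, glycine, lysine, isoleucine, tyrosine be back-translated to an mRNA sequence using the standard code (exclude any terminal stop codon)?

576

Cys: 2 codons.
Ile: 3 codons.
Glu: 2 codons.
Trp: 1 codon.
Gly: 4 codons.
Lys: 2 codons.
Ile: 3 codons.
Tyr: 2 codons.
2 × 3 × 2 × 1 × 4 × 2 × 3 × 2 = 576.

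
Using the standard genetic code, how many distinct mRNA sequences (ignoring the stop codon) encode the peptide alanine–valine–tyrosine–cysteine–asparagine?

128

Ala: 4 codons.
Val: 4 codons.
Tyr: 2 codons.
Cys: 2 codons.
Asn: 2 codons.
4 × 4 × 2 × 2 × 2 = 128.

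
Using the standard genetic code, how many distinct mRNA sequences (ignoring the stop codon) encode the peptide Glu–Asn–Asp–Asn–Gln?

32

Glu: 2 codons.
Asn: 2 codons.
Asp: 2 codons.
Asn: 2 codons.
Gln: 2 codons.
2 × 2 × 2 × 2 × 2 = 32.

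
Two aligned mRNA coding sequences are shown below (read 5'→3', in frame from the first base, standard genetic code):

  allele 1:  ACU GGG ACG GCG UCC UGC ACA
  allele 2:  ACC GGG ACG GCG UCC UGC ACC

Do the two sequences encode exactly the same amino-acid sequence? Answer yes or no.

Codon 1: ACU Thr / ACC Thr — synonymous.
Codon 2: GGG Gly / GGG Gly — identical.
Codon 3: ACG Thr / ACG Thr — identical.
Codon 4: GCG Ala / GCG Ala — identical.
Codon 5: UCC Ser / UCC Ser — identical.
Codon 6: UGC Cys / UGC Cys — identical.
Codon 7: ACA Thr / ACC Thr — synonymous.
Nonsynonymous differences: 0 → same protein.

yes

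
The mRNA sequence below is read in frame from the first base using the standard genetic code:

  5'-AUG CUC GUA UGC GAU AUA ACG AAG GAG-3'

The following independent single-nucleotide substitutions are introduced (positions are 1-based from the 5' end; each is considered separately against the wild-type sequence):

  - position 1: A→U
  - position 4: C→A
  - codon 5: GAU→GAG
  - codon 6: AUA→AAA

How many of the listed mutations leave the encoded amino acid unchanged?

0

Codon 1: AUG (Met) → UUG (Leu) — missense.
Codon 2: CUC (Leu) → AUC (Ile) — missense.
Codon 5: GAU (Asp) → GAG (Glu) — missense.
Codon 6: AUA (Ile) → AAA (Lys) — missense.
Synonymous: 0 of 4.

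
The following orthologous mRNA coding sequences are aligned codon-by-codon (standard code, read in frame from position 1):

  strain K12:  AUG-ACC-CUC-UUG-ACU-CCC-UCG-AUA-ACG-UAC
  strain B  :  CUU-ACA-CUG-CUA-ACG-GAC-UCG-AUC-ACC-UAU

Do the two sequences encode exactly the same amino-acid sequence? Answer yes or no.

Codon 1: AUG Met / CUU Leu — nonsynonymous.
Codon 2: ACC Thr / ACA Thr — synonymous.
Codon 3: CUC Leu / CUG Leu — synonymous.
Codon 4: UUG Leu / CUA Leu — synonymous.
Codon 5: ACU Thr / ACG Thr — synonymous.
Codon 6: CCC Pro / GAC Asp — nonsynonymous.
Codon 7: UCG Ser / UCG Ser — identical.
Codon 8: AUA Ile / AUC Ile — synonymous.
Codon 9: ACG Thr / ACC Thr — synonymous.
Codon 10: UAC Tyr / UAU Tyr — synonymous.
Nonsynonymous differences: 2 → different protein.

no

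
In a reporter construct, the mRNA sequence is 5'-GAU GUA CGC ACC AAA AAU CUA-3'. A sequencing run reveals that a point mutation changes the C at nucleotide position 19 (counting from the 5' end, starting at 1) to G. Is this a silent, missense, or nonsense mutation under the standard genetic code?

missense

Position 19 falls in codon 7: CUA → Leu.
After the substitution the codon is GUA → Val.
Leu ≠ Val, so this is a missense mutation.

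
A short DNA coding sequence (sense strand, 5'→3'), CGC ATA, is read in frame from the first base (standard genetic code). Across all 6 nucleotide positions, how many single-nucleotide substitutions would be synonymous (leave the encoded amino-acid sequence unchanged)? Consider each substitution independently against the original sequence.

5

Codon 1 (CGC, Arg): 3 synonymous substitutions.
Codon 2 (ATA, Ile): 2 synonymous substitutions.
Total: 3 + 2 = 5.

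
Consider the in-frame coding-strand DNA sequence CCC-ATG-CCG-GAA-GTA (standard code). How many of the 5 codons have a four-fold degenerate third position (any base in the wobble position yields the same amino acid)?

Codon 1 CCC (Pro): third position 4-fold.
Codon 2 ATG (Met): third position 1-fold.
Codon 3 CCG (Pro): third position 4-fold.
Codon 4 GAA (Glu): third position 2-fold.
Codon 5 GTA (Val): third position 4-fold.
Four-fold degenerate third positions: 3.

3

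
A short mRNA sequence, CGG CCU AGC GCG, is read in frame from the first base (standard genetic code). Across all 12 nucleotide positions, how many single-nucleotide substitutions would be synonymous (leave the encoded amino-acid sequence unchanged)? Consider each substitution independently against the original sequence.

11

Codon 1 (CGG, Arg): 4 synonymous substitutions.
Codon 2 (CCU, Pro): 3 synonymous substitutions.
Codon 3 (AGC, Ser): 1 synonymous substitution.
Codon 4 (GCG, Ala): 3 synonymous substitutions.
Total: 4 + 3 + 1 + 3 = 11.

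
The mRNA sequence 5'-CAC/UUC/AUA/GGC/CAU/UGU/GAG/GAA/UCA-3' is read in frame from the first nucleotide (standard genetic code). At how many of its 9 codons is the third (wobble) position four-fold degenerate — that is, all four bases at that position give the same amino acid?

Codon 1 CAC (His): third position 2-fold.
Codon 2 UUC (Phe): third position 2-fold.
Codon 3 AUA (Ile): third position 3-fold.
Codon 4 GGC (Gly): third position 4-fold.
Codon 5 CAU (His): third position 2-fold.
Codon 6 UGU (Cys): third position 2-fold.
Codon 7 GAG (Glu): third position 2-fold.
Codon 8 GAA (Glu): third position 2-fold.
Codon 9 UCA (Ser): third position 4-fold.
Four-fold degenerate third positions: 2.

2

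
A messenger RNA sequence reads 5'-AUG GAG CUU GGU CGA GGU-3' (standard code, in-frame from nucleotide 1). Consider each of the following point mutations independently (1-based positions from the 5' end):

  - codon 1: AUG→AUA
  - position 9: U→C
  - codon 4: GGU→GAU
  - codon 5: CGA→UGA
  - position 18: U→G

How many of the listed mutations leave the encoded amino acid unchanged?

Codon 1: AUG (Met) → AUA (Ile) — missense.
Codon 3: CUU (Leu) → CUC (Leu) — synonymous.
Codon 4: GGU (Gly) → GAU (Asp) — missense.
Codon 5: CGA (Arg) → UGA (Stop) — nonsense.
Codon 6: GGU (Gly) → GGG (Gly) — synonymous.
Synonymous: 2 of 5.

2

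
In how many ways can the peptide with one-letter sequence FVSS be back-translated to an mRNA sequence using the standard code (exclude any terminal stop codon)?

288

Phe: 2 codons.
Val: 4 codons.
Ser: 6 codons.
Ser: 6 codons.
2 × 4 × 6 × 6 = 288.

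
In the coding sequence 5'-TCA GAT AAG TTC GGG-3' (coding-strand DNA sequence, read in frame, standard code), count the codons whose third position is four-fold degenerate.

Codon 1 TCA (Ser): third position 4-fold.
Codon 2 GAT (Asp): third position 2-fold.
Codon 3 AAG (Lys): third position 2-fold.
Codon 4 TTC (Phe): third position 2-fold.
Codon 5 GGG (Gly): third position 4-fold.
Four-fold degenerate third positions: 2.

2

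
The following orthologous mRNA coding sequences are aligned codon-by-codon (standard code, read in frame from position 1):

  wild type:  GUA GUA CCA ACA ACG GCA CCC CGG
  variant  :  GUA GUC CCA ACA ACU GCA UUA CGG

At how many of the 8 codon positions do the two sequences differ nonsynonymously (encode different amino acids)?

1

Codon 1: GUA Val / GUA Val — identical.
Codon 2: GUA Val / GUC Val — synonymous.
Codon 3: CCA Pro / CCA Pro — identical.
Codon 4: ACA Thr / ACA Thr — identical.
Codon 5: ACG Thr / ACU Thr — synonymous.
Codon 6: GCA Ala / GCA Ala — identical.
Codon 7: CCC Pro / UUA Leu — nonsynonymous.
Codon 8: CGG Arg / CGG Arg — identical.
Nonsynonymous differences: 1.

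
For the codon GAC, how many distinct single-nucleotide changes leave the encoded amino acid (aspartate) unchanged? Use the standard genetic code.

Position 1: none → 0 synonymous.
Position 2: none → 0 synonymous.
Position 3: GAU → 1 synonymous.
Total: 0 + 0 + 1 = 1.

1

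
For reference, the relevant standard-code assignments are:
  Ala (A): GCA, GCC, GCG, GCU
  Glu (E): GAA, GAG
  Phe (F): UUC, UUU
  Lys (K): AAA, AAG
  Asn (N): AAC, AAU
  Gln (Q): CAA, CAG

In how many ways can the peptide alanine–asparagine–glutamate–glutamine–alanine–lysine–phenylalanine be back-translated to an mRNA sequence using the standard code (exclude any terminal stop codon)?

512

Ala: 4 codons.
Asn: 2 codons.
Glu: 2 codons.
Gln: 2 codons.
Ala: 4 codons.
Lys: 2 codons.
Phe: 2 codons.
4 × 2 × 2 × 2 × 4 × 2 × 2 = 512.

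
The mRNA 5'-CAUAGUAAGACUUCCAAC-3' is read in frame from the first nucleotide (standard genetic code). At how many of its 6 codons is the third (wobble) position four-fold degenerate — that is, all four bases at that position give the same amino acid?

2

Codon 1 CAU (His): third position 2-fold.
Codon 2 AGU (Ser): third position 2-fold.
Codon 3 AAG (Lys): third position 2-fold.
Codon 4 ACU (Thr): third position 4-fold.
Codon 5 UCC (Ser): third position 4-fold.
Codon 6 AAC (Asn): third position 2-fold.
Four-fold degenerate third positions: 2.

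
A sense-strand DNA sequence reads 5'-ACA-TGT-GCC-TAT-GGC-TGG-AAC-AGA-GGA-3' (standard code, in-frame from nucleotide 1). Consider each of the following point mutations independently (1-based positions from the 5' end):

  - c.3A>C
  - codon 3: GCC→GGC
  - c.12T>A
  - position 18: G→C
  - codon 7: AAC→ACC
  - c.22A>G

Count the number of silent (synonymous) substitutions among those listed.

Codon 1: ACA (Thr) → ACC (Thr) — synonymous.
Codon 3: GCC (Ala) → GGC (Gly) — missense.
Codon 4: TAT (Tyr) → TAA (Stop) — nonsense.
Codon 6: TGG (Trp) → TGC (Cys) — missense.
Codon 7: AAC (Asn) → ACC (Thr) — missense.
Codon 8: AGA (Arg) → GGA (Gly) — missense.
Synonymous: 1 of 6.

1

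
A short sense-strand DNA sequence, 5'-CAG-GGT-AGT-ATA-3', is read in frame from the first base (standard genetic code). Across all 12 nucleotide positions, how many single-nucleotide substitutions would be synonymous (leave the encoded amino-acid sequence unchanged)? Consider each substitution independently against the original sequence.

7

Codon 1 (CAG, Gln): 1 synonymous substitution.
Codon 2 (GGT, Gly): 3 synonymous substitutions.
Codon 3 (AGT, Ser): 1 synonymous substitution.
Codon 4 (ATA, Ile): 2 synonymous substitutions.
Total: 1 + 3 + 1 + 2 = 7.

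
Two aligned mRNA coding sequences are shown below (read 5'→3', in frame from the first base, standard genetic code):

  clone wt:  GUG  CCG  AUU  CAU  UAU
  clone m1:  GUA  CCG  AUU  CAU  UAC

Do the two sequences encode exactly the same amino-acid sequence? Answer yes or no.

yes

Codon 1: GUG Val / GUA Val — synonymous.
Codon 2: CCG Pro / CCG Pro — identical.
Codon 3: AUU Ile / AUU Ile — identical.
Codon 4: CAU His / CAU His — identical.
Codon 5: UAU Tyr / UAC Tyr — synonymous.
Nonsynonymous differences: 0 → same protein.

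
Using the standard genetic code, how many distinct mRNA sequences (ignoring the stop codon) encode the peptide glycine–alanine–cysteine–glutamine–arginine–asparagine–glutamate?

1536

Gly: 4 codons.
Ala: 4 codons.
Cys: 2 codons.
Gln: 2 codons.
Arg: 6 codons.
Asn: 2 codons.
Glu: 2 codons.
4 × 4 × 2 × 2 × 6 × 2 × 2 = 1536.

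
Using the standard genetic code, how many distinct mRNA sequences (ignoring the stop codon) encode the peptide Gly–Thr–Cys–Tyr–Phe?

Gly: 4 codons.
Thr: 4 codons.
Cys: 2 codons.
Tyr: 2 codons.
Phe: 2 codons.
4 × 4 × 2 × 2 × 2 = 128.

128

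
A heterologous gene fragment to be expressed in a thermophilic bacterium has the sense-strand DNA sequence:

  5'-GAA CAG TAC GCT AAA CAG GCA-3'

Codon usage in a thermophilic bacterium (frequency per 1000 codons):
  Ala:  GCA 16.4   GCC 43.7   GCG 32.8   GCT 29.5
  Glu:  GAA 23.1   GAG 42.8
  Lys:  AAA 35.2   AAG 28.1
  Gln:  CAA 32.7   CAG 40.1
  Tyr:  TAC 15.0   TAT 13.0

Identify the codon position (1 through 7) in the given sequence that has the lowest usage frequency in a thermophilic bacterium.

Codon 1 GAA (Glu): 23.1 per 1000.
Codon 2 CAG (Gln): 40.1 per 1000.
Codon 3 TAC (Tyr): 15.0 per 1000.
Codon 4 GCT (Ala): 29.5 per 1000.
Codon 5 AAA (Lys): 35.2 per 1000.
Codon 6 CAG (Gln): 40.1 per 1000.
Codon 7 GCA (Ala): 16.4 per 1000.
Lowest frequency is 15.0 at codon 3.

3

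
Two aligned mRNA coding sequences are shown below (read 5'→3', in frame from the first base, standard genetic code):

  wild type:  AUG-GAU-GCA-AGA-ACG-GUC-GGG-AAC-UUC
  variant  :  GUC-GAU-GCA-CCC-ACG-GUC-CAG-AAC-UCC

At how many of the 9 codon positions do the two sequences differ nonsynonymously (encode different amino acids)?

Codon 1: AUG Met / GUC Val — nonsynonymous.
Codon 2: GAU Asp / GAU Asp — identical.
Codon 3: GCA Ala / GCA Ala — identical.
Codon 4: AGA Arg / CCC Pro — nonsynonymous.
Codon 5: ACG Thr / ACG Thr — identical.
Codon 6: GUC Val / GUC Val — identical.
Codon 7: GGG Gly / CAG Gln — nonsynonymous.
Codon 8: AAC Asn / AAC Asn — identical.
Codon 9: UUC Phe / UCC Ser — nonsynonymous.
Nonsynonymous differences: 4.

4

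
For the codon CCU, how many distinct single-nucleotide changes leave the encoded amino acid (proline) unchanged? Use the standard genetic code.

3

Position 1: none → 0 synonymous.
Position 2: none → 0 synonymous.
Position 3: CCC, CCA, CCG → 3 synonymous.
Total: 0 + 0 + 3 = 3.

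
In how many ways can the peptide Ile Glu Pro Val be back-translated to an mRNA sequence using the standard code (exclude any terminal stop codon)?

Ile: 3 codons.
Glu: 2 codons.
Pro: 4 codons.
Val: 4 codons.
3 × 2 × 4 × 4 = 96.

96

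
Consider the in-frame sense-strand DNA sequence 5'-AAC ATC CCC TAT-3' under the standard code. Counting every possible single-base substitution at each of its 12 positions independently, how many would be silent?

7

Codon 1 (AAC, Asn): 1 synonymous substitution.
Codon 2 (ATC, Ile): 2 synonymous substitutions.
Codon 3 (CCC, Pro): 3 synonymous substitutions.
Codon 4 (TAT, Tyr): 1 synonymous substitution.
Total: 1 + 2 + 3 + 1 = 7.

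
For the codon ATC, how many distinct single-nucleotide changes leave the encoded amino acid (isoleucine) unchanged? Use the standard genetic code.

2

Position 1: none → 0 synonymous.
Position 2: none → 0 synonymous.
Position 3: ATT, ATA → 2 synonymous.
Total: 0 + 0 + 2 = 2.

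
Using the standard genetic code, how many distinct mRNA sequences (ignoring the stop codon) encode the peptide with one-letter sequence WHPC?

Trp: 1 codon.
His: 2 codons.
Pro: 4 codons.
Cys: 2 codons.
1 × 2 × 4 × 2 = 16.

16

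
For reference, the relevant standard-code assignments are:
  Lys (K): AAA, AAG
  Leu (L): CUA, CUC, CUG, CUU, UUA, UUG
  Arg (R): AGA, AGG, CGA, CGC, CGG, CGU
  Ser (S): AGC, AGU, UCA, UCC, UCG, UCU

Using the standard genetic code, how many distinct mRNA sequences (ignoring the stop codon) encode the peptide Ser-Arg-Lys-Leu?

Ser: 6 codons.
Arg: 6 codons.
Lys: 2 codons.
Leu: 6 codons.
6 × 6 × 2 × 6 = 432.

432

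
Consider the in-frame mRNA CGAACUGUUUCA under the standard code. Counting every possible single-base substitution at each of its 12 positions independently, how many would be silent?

Codon 1 (CGA, Arg): 4 synonymous substitutions.
Codon 2 (ACU, Thr): 3 synonymous substitutions.
Codon 3 (GUU, Val): 3 synonymous substitutions.
Codon 4 (UCA, Ser): 3 synonymous substitutions.
Total: 4 + 3 + 3 + 3 = 13.

13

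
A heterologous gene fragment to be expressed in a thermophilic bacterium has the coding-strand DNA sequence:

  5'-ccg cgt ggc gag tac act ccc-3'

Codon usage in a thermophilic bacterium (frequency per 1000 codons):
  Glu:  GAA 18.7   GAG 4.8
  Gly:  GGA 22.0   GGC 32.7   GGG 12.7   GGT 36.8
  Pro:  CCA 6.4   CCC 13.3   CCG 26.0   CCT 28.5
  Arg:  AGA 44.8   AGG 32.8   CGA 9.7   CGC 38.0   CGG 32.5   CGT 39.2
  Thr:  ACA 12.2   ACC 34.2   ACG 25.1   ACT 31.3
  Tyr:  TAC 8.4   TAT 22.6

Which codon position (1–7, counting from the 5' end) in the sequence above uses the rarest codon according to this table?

4

Codon 1 CCG (Pro): 26.0 per 1000.
Codon 2 CGT (Arg): 39.2 per 1000.
Codon 3 GGC (Gly): 32.7 per 1000.
Codon 4 GAG (Glu): 4.8 per 1000.
Codon 5 TAC (Tyr): 8.4 per 1000.
Codon 6 ACT (Thr): 31.3 per 1000.
Codon 7 CCC (Pro): 13.3 per 1000.
Lowest frequency is 4.8 at codon 4.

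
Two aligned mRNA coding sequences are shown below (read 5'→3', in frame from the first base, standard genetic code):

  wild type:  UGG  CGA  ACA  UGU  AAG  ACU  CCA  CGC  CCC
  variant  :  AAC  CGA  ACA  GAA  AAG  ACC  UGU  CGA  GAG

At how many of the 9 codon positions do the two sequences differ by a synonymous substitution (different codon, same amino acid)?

2

Codon 1: UGG Trp / AAC Asn — nonsynonymous.
Codon 2: CGA Arg / CGA Arg — identical.
Codon 3: ACA Thr / ACA Thr — identical.
Codon 4: UGU Cys / GAA Glu — nonsynonymous.
Codon 5: AAG Lys / AAG Lys — identical.
Codon 6: ACU Thr / ACC Thr — synonymous.
Codon 7: CCA Pro / UGU Cys — nonsynonymous.
Codon 8: CGC Arg / CGA Arg — synonymous.
Codon 9: CCC Pro / GAG Glu — nonsynonymous.
Synonymous differences: 2.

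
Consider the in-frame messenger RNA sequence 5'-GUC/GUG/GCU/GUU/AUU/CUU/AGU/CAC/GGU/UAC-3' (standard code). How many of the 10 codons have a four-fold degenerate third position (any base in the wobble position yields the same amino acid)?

Codon 1 GUC (Val): third position 4-fold.
Codon 2 GUG (Val): third position 4-fold.
Codon 3 GCU (Ala): third position 4-fold.
Codon 4 GUU (Val): third position 4-fold.
Codon 5 AUU (Ile): third position 3-fold.
Codon 6 CUU (Leu): third position 4-fold.
Codon 7 AGU (Ser): third position 2-fold.
Codon 8 CAC (His): third position 2-fold.
Codon 9 GGU (Gly): third position 4-fold.
Codon 10 UAC (Tyr): third position 2-fold.
Four-fold degenerate third positions: 6.

6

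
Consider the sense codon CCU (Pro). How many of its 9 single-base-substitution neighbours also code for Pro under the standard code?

3

Position 1: none → 0 synonymous.
Position 2: none → 0 synonymous.
Position 3: CCC, CCA, CCG → 3 synonymous.
Total: 0 + 0 + 3 = 3.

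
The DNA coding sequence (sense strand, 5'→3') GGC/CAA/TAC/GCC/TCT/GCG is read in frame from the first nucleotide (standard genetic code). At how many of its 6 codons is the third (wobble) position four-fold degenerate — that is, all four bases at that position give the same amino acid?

Codon 1 GGC (Gly): third position 4-fold.
Codon 2 CAA (Gln): third position 2-fold.
Codon 3 TAC (Tyr): third position 2-fold.
Codon 4 GCC (Ala): third position 4-fold.
Codon 5 TCT (Ser): third position 4-fold.
Codon 6 GCG (Ala): third position 4-fold.
Four-fold degenerate third positions: 4.

4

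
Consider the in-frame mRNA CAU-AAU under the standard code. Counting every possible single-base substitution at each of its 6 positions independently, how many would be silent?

2

Codon 1 (CAU, His): 1 synonymous substitution.
Codon 2 (AAU, Asn): 1 synonymous substitution.
Total: 1 + 1 = 2.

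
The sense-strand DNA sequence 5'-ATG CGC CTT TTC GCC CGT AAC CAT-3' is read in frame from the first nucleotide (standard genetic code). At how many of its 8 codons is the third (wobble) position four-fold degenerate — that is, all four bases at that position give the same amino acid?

4

Codon 1 ATG (Met): third position 1-fold.
Codon 2 CGC (Arg): third position 4-fold.
Codon 3 CTT (Leu): third position 4-fold.
Codon 4 TTC (Phe): third position 2-fold.
Codon 5 GCC (Ala): third position 4-fold.
Codon 6 CGT (Arg): third position 4-fold.
Codon 7 AAC (Asn): third position 2-fold.
Codon 8 CAT (His): third position 2-fold.
Four-fold degenerate third positions: 4.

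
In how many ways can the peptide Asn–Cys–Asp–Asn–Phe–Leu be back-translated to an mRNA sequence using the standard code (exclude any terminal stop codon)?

192

Asn: 2 codons.
Cys: 2 codons.
Asp: 2 codons.
Asn: 2 codons.
Phe: 2 codons.
Leu: 6 codons.
2 × 2 × 2 × 2 × 2 × 6 = 192.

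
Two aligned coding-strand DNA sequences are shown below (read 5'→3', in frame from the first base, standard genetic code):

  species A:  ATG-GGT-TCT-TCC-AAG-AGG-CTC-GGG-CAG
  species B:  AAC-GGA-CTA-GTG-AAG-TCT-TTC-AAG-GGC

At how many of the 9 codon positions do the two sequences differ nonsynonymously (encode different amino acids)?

7

Codon 1: ATG Met / AAC Asn — nonsynonymous.
Codon 2: GGT Gly / GGA Gly — synonymous.
Codon 3: TCT Ser / CTA Leu — nonsynonymous.
Codon 4: TCC Ser / GTG Val — nonsynonymous.
Codon 5: AAG Lys / AAG Lys — identical.
Codon 6: AGG Arg / TCT Ser — nonsynonymous.
Codon 7: CTC Leu / TTC Phe — nonsynonymous.
Codon 8: GGG Gly / AAG Lys — nonsynonymous.
Codon 9: CAG Gln / GGC Gly — nonsynonymous.
Nonsynonymous differences: 7.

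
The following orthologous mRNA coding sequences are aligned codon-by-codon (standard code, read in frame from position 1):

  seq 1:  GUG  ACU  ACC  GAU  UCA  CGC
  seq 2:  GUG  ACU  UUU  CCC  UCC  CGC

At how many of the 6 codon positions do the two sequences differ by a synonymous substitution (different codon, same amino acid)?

Codon 1: GUG Val / GUG Val — identical.
Codon 2: ACU Thr / ACU Thr — identical.
Codon 3: ACC Thr / UUU Phe — nonsynonymous.
Codon 4: GAU Asp / CCC Pro — nonsynonymous.
Codon 5: UCA Ser / UCC Ser — synonymous.
Codon 6: CGC Arg / CGC Arg — identical.
Synonymous differences: 1.

1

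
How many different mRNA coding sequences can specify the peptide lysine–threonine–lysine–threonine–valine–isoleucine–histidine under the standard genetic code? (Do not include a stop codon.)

1536

Lys: 2 codons.
Thr: 4 codons.
Lys: 2 codons.
Thr: 4 codons.
Val: 4 codons.
Ile: 3 codons.
His: 2 codons.
2 × 4 × 2 × 4 × 4 × 3 × 2 = 1536.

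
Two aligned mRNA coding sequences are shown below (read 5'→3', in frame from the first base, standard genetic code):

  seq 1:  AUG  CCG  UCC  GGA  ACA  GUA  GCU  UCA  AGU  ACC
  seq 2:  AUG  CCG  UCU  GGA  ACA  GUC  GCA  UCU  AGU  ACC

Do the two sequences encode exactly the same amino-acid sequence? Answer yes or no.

yes

Codon 1: AUG Met / AUG Met — identical.
Codon 2: CCG Pro / CCG Pro — identical.
Codon 3: UCC Ser / UCU Ser — synonymous.
Codon 4: GGA Gly / GGA Gly — identical.
Codon 5: ACA Thr / ACA Thr — identical.
Codon 6: GUA Val / GUC Val — synonymous.
Codon 7: GCU Ala / GCA Ala — synonymous.
Codon 8: UCA Ser / UCU Ser — synonymous.
Codon 9: AGU Ser / AGU Ser — identical.
Codon 10: ACC Thr / ACC Thr — identical.
Nonsynonymous differences: 0 → same protein.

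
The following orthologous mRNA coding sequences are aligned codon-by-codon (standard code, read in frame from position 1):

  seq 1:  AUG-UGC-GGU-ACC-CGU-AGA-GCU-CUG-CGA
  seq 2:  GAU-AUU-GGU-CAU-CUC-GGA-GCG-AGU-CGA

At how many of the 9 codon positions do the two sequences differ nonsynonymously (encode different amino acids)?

Codon 1: AUG Met / GAU Asp — nonsynonymous.
Codon 2: UGC Cys / AUU Ile — nonsynonymous.
Codon 3: GGU Gly / GGU Gly — identical.
Codon 4: ACC Thr / CAU His — nonsynonymous.
Codon 5: CGU Arg / CUC Leu — nonsynonymous.
Codon 6: AGA Arg / GGA Gly — nonsynonymous.
Codon 7: GCU Ala / GCG Ala — synonymous.
Codon 8: CUG Leu / AGU Ser — nonsynonymous.
Codon 9: CGA Arg / CGA Arg — identical.
Nonsynonymous differences: 6.

6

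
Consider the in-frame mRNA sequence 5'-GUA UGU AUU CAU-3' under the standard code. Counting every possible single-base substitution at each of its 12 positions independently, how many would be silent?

Codon 1 (GUA, Val): 3 synonymous substitutions.
Codon 2 (UGU, Cys): 1 synonymous substitution.
Codon 3 (AUU, Ile): 2 synonymous substitutions.
Codon 4 (CAU, His): 1 synonymous substitution.
Total: 3 + 1 + 2 + 1 = 7.

7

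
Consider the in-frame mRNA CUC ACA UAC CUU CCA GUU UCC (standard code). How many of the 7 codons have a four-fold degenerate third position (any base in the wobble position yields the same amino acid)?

6

Codon 1 CUC (Leu): third position 4-fold.
Codon 2 ACA (Thr): third position 4-fold.
Codon 3 UAC (Tyr): third position 2-fold.
Codon 4 CUU (Leu): third position 4-fold.
Codon 5 CCA (Pro): third position 4-fold.
Codon 6 GUU (Val): third position 4-fold.
Codon 7 UCC (Ser): third position 4-fold.
Four-fold degenerate third positions: 6.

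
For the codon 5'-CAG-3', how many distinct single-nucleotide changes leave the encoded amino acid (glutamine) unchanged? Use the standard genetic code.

Position 1: none → 0 synonymous.
Position 2: none → 0 synonymous.
Position 3: CAA → 1 synonymous.
Total: 0 + 0 + 1 = 1.

1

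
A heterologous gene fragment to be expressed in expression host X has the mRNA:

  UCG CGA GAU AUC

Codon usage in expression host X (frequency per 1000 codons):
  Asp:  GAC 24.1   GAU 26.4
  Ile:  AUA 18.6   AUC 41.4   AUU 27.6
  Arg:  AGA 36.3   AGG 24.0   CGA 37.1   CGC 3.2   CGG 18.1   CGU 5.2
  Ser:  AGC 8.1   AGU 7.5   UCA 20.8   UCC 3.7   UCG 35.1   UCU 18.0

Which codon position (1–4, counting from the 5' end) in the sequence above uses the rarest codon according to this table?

3

Codon 1 UCG (Ser): 35.1 per 1000.
Codon 2 CGA (Arg): 37.1 per 1000.
Codon 3 GAU (Asp): 26.4 per 1000.
Codon 4 AUC (Ile): 41.4 per 1000.
Lowest frequency is 26.4 at codon 3.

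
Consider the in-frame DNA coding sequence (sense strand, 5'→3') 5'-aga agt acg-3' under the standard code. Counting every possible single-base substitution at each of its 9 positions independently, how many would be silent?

Codon 1 (AGA, Arg): 2 synonymous substitutions.
Codon 2 (AGT, Ser): 1 synonymous substitution.
Codon 3 (ACG, Thr): 3 synonymous substitutions.
Total: 2 + 1 + 3 = 6.

6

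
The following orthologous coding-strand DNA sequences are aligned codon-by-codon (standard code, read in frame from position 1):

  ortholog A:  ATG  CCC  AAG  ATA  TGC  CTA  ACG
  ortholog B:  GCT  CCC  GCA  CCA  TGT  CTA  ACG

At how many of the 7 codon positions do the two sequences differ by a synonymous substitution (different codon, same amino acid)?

1

Codon 1: ATG Met / GCT Ala — nonsynonymous.
Codon 2: CCC Pro / CCC Pro — identical.
Codon 3: AAG Lys / GCA Ala — nonsynonymous.
Codon 4: ATA Ile / CCA Pro — nonsynonymous.
Codon 5: TGC Cys / TGT Cys — synonymous.
Codon 6: CTA Leu / CTA Leu — identical.
Codon 7: ACG Thr / ACG Thr — identical.
Synonymous differences: 1.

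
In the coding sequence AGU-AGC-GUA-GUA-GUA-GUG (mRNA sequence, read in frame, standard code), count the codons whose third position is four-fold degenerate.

4

Codon 1 AGU (Ser): third position 2-fold.
Codon 2 AGC (Ser): third position 2-fold.
Codon 3 GUA (Val): third position 4-fold.
Codon 4 GUA (Val): third position 4-fold.
Codon 5 GUA (Val): third position 4-fold.
Codon 6 GUG (Val): third position 4-fold.
Four-fold degenerate third positions: 4.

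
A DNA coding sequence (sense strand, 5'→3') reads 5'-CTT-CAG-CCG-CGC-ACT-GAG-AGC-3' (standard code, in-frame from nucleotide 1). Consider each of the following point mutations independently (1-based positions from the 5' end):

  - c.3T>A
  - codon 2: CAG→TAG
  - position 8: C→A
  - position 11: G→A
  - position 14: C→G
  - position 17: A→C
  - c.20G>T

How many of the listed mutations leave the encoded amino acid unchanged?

Codon 1: CTT (Leu) → CTA (Leu) — synonymous.
Codon 2: CAG (Gln) → TAG (Stop) — nonsense.
Codon 3: CCG (Pro) → CAG (Gln) — missense.
Codon 4: CGC (Arg) → CAC (His) — missense.
Codon 5: ACT (Thr) → AGT (Ser) — missense.
Codon 6: GAG (Glu) → GCG (Ala) — missense.
Codon 7: AGC (Ser) → ATC (Ile) — missense.
Synonymous: 1 of 7.

1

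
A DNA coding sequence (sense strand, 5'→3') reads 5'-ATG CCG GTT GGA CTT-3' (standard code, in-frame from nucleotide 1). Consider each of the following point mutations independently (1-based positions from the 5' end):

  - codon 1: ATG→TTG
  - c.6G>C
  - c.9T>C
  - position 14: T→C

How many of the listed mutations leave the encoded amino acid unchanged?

2

Codon 1: ATG (Met) → TTG (Leu) — missense.
Codon 2: CCG (Pro) → CCC (Pro) — synonymous.
Codon 3: GTT (Val) → GTC (Val) — synonymous.
Codon 5: CTT (Leu) → CCT (Pro) — missense.
Synonymous: 2 of 4.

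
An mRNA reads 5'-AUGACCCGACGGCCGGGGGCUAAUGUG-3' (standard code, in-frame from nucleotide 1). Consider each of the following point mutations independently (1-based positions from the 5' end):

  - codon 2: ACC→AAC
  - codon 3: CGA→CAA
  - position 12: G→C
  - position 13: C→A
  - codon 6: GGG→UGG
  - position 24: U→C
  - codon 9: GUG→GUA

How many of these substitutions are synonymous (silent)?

Codon 2: ACC (Thr) → AAC (Asn) — missense.
Codon 3: CGA (Arg) → CAA (Gln) — missense.
Codon 4: CGG (Arg) → CGC (Arg) — synonymous.
Codon 5: CCG (Pro) → ACG (Thr) — missense.
Codon 6: GGG (Gly) → UGG (Trp) — missense.
Codon 8: AAU (Asn) → AAC (Asn) — synonymous.
Codon 9: GUG (Val) → GUA (Val) — synonymous.
Synonymous: 3 of 7.

3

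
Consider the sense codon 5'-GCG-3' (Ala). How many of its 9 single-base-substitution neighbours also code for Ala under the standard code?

3

Position 1: none → 0 synonymous.
Position 2: none → 0 synonymous.
Position 3: GCT, GCC, GCA → 3 synonymous.
Total: 0 + 0 + 3 = 3.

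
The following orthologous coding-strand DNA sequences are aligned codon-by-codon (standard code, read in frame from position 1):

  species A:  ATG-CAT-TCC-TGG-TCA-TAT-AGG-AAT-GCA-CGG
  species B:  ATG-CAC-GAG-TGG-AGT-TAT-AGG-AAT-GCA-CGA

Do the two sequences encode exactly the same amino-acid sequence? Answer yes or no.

Codon 1: ATG Met / ATG Met — identical.
Codon 2: CAT His / CAC His — synonymous.
Codon 3: TCC Ser / GAG Glu — nonsynonymous.
Codon 4: TGG Trp / TGG Trp — identical.
Codon 5: TCA Ser / AGT Ser — synonymous.
Codon 6: TAT Tyr / TAT Tyr — identical.
Codon 7: AGG Arg / AGG Arg — identical.
Codon 8: AAT Asn / AAT Asn — identical.
Codon 9: GCA Ala / GCA Ala — identical.
Codon 10: CGG Arg / CGA Arg — synonymous.
Nonsynonymous differences: 1 → different protein.

no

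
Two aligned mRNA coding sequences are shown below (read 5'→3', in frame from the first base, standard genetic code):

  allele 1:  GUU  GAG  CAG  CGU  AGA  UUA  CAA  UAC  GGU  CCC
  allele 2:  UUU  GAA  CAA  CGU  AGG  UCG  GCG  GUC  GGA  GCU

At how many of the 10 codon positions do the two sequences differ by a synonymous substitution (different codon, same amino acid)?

4

Codon 1: GUU Val / UUU Phe — nonsynonymous.
Codon 2: GAG Glu / GAA Glu — synonymous.
Codon 3: CAG Gln / CAA Gln — synonymous.
Codon 4: CGU Arg / CGU Arg — identical.
Codon 5: AGA Arg / AGG Arg — synonymous.
Codon 6: UUA Leu / UCG Ser — nonsynonymous.
Codon 7: CAA Gln / GCG Ala — nonsynonymous.
Codon 8: UAC Tyr / GUC Val — nonsynonymous.
Codon 9: GGU Gly / GGA Gly — synonymous.
Codon 10: CCC Pro / GCU Ala — nonsynonymous.
Synonymous differences: 4.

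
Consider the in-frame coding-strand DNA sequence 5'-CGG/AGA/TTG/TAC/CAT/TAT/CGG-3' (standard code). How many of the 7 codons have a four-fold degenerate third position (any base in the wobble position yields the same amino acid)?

Codon 1 CGG (Arg): third position 4-fold.
Codon 2 AGA (Arg): third position 2-fold.
Codon 3 TTG (Leu): third position 2-fold.
Codon 4 TAC (Tyr): third position 2-fold.
Codon 5 CAT (His): third position 2-fold.
Codon 6 TAT (Tyr): third position 2-fold.
Codon 7 CGG (Arg): third position 4-fold.
Four-fold degenerate third positions: 2.

2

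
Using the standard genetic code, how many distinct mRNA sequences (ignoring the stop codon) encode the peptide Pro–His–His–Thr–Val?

Pro: 4 codons.
His: 2 codons.
His: 2 codons.
Thr: 4 codons.
Val: 4 codons.
4 × 2 × 2 × 4 × 4 = 256.

256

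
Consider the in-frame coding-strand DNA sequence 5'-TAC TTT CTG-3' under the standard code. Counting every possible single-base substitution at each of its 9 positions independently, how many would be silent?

6

Codon 1 (TAC, Tyr): 1 synonymous substitution.
Codon 2 (TTT, Phe): 1 synonymous substitution.
Codon 3 (CTG, Leu): 4 synonymous substitutions.
Total: 1 + 1 + 4 = 6.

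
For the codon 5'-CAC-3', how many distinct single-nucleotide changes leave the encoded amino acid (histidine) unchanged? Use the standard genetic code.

1

Position 1: none → 0 synonymous.
Position 2: none → 0 synonymous.
Position 3: CAU → 1 synonymous.
Total: 0 + 0 + 1 = 1.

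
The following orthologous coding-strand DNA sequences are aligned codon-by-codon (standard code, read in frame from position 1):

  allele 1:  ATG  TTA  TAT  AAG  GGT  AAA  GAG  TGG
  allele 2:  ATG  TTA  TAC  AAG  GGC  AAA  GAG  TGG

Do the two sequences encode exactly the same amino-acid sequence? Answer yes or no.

yes

Codon 1: ATG Met / ATG Met — identical.
Codon 2: TTA Leu / TTA Leu — identical.
Codon 3: TAT Tyr / TAC Tyr — synonymous.
Codon 4: AAG Lys / AAG Lys — identical.
Codon 5: GGT Gly / GGC Gly — synonymous.
Codon 6: AAA Lys / AAA Lys — identical.
Codon 7: GAG Glu / GAG Glu — identical.
Codon 8: TGG Trp / TGG Trp — identical.
Nonsynonymous differences: 0 → same protein.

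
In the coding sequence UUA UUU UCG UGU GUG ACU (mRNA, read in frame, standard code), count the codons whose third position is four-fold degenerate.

Codon 1 UUA (Leu): third position 2-fold.
Codon 2 UUU (Phe): third position 2-fold.
Codon 3 UCG (Ser): third position 4-fold.
Codon 4 UGU (Cys): third position 2-fold.
Codon 5 GUG (Val): third position 4-fold.
Codon 6 ACU (Thr): third position 4-fold.
Four-fold degenerate third positions: 3.

3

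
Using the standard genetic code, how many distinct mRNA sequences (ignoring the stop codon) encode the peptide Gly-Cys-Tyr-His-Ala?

128

Gly: 4 codons.
Cys: 2 codons.
Tyr: 2 codons.
His: 2 codons.
Ala: 4 codons.
4 × 2 × 2 × 2 × 4 = 128.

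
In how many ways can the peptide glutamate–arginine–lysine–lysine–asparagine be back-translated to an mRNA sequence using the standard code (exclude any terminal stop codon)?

Glu: 2 codons.
Arg: 6 codons.
Lys: 2 codons.
Lys: 2 codons.
Asn: 2 codons.
2 × 6 × 2 × 2 × 2 = 96.

96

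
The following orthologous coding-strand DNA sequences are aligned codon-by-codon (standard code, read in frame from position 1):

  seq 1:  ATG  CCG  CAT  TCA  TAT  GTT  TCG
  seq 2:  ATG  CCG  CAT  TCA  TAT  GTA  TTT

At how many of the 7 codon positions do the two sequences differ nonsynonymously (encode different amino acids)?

Codon 1: ATG Met / ATG Met — identical.
Codon 2: CCG Pro / CCG Pro — identical.
Codon 3: CAT His / CAT His — identical.
Codon 4: TCA Ser / TCA Ser — identical.
Codon 5: TAT Tyr / TAT Tyr — identical.
Codon 6: GTT Val / GTA Val — synonymous.
Codon 7: TCG Ser / TTT Phe — nonsynonymous.
Nonsynonymous differences: 1.

1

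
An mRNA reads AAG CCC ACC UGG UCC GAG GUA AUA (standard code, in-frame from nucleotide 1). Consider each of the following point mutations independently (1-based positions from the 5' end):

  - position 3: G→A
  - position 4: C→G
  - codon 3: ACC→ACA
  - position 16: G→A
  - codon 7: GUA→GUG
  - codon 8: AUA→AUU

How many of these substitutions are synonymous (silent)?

4

Codon 1: AAG (Lys) → AAA (Lys) — synonymous.
Codon 2: CCC (Pro) → GCC (Ala) — missense.
Codon 3: ACC (Thr) → ACA (Thr) — synonymous.
Codon 6: GAG (Glu) → AAG (Lys) — missense.
Codon 7: GUA (Val) → GUG (Val) — synonymous.
Codon 8: AUA (Ile) → AUU (Ile) — synonymous.
Synonymous: 4 of 6.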